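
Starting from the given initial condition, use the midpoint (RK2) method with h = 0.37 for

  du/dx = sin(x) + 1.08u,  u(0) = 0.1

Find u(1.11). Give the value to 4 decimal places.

Midpoint: k1 = f(x_n, u_n); k2 = f(x_n + h/2, u_n + (h/2)·k1); u_{n+1} = u_n + h·k2.
x=0.000000, u=0.100000:
  k1 = f(0.000000, 0.100000) = 0.108000
  k2 = f(0.185000, 0.119980) = 0.313525
  u ← 0.100000 + 0.37·0.313525 = 0.216004
x=0.370000, u=0.216004:
  k1 = f(0.370000, 0.216004) = 0.594900
  k2 = f(0.555000, 0.326061) = 0.879089
  u ← 0.216004 + 0.37·0.879089 = 0.541267
x=0.740000, u=0.541267:
  k1 = f(0.740000, 0.541267) = 1.258856
  k2 = f(0.925000, 0.774156) = 1.634709
  u ← 0.541267 + 0.37·1.634709 = 1.146109
u(1.11) ≈ 1.1461

1.1461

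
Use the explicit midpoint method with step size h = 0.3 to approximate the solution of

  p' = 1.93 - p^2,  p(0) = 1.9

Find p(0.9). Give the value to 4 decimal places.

Midpoint: k1 = f(s_n, p_n); k2 = f(s_n + h/2, p_n + (h/2)·k1); p_{n+1} = p_n + h·k2.
s=0.000000, p=1.900000:
  k1 = f(0.000000, 1.900000) = -1.680000
  k2 = f(0.150000, 1.648000) = -0.785904
  p ← 1.900000 + 0.3·(-0.785904) = 1.664229
s=0.300000, p=1.664229:
  k1 = f(0.300000, 1.664229) = -0.839657
  k2 = f(0.450000, 1.538280) = -0.436306
  p ← 1.664229 + 0.3·(-0.436306) = 1.533337
s=0.600000, p=1.533337:
  k1 = f(0.600000, 1.533337) = -0.421122
  k2 = f(0.750000, 1.470169) = -0.231396
  p ← 1.533337 + 0.3·(-0.231396) = 1.463918
p(0.9) ≈ 1.4639

1.4639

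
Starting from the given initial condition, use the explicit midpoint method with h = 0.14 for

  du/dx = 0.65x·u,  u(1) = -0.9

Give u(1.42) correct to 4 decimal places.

-1.2503

Midpoint: k1 = f(x_n, u_n); k2 = f(x_n + h/2, u_n + (h/2)·k1); u_{n+1} = u_n + h·k2.
x=1.000000, u=-0.900000:
  k1 = f(1.000000, -0.900000) = -0.585000
  k2 = f(1.070000, -0.940950) = -0.654431
  u ← -0.900000 + 0.14·(-0.654431) = -0.991620
x=1.140000, u=-0.991620:
  k1 = f(1.140000, -0.991620) = -0.734791
  k2 = f(1.210000, -1.043056) = -0.820363
  u ← -0.991620 + 0.14·(-0.820363) = -1.106471
x=1.280000, u=-1.106471:
  k1 = f(1.280000, -1.106471) = -0.920584
  k2 = f(1.350000, -1.170912) = -1.027475
  u ← -1.106471 + 0.14·(-1.027475) = -1.250318
u(1.42) ≈ -1.2503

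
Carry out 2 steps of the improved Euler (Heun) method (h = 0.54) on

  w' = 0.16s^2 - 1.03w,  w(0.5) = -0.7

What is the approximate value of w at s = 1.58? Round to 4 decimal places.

Heun: k1 = f(s_n, w_n); k2 = f(s_n + h, w_n + h·k1); w_{n+1} = w_n + (h/2)·(k1 + k2).
s=0.500000, w=-0.700000:
  k1 = f(0.500000, -0.700000) = 0.761000
  k2 = f(1.040000, -0.289060) = 0.470788
  w ← -0.700000 + (0.54/2)·(0.761000 + 0.470788) = -0.367417
s=1.040000, w=-0.367417:
  k1 = f(1.040000, -0.367417) = 0.551496
  k2 = f(1.580000, -0.069610) = 0.471122
  w ← -0.367417 + (0.54/2)·(0.551496 + 0.471122) = -0.091311
w(1.58) ≈ -0.0913

-0.0913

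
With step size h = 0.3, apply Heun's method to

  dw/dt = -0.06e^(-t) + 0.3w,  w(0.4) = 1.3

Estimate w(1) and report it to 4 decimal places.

Heun: k1 = f(t_n, w_n); k2 = f(t_n + h, w_n + h·k1); w_{n+1} = w_n + (h/2)·(k1 + k2).
t=0.400000, w=1.300000:
  k1 = f(0.400000, 1.300000) = 0.349781
  k2 = f(0.700000, 1.404934) = 0.391685
  w ← 1.300000 + (0.3/2)·(0.349781 + 0.391685) = 1.411220
t=0.700000, w=1.411220:
  k1 = f(0.700000, 1.411220) = 0.393571
  k2 = f(1.000000, 1.529291) = 0.436715
  w ← 1.411220 + (0.3/2)·(0.393571 + 0.436715) = 1.535763
w(1) ≈ 1.5358

1.5358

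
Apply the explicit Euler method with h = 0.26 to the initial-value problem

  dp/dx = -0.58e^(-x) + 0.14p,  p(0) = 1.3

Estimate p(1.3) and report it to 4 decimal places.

1.0298

Euler: p_{n+1} = p_n + h·f(x_n, p_n).
x=0.000000, p=1.300000: f=-0.398000 → p ← 1.300000 + 0.26·(-0.398000) = 1.196520
x=0.260000, p=1.196520: f=-0.279697 → p ← 1.196520 + 0.26·(-0.279697) = 1.123799
x=0.520000, p=1.123799: f=-0.187490 → p ← 1.123799 + 0.26·(-0.187490) = 1.075051
x=0.780000, p=1.075051: f=-0.115368 → p ← 1.075051 + 0.26·(-0.115368) = 1.045056
x=1.040000, p=1.045056: f=-0.058696 → p ← 1.045056 + 0.26·(-0.058696) = 1.029795
p(1.3) ≈ 1.0298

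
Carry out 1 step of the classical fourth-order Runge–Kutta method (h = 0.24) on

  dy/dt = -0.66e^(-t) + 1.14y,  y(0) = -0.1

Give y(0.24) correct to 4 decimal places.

RK4: k1 = f(t_n, y_n); k2 = f(t_n + h/2, y_n + (h/2)·k1); k3 = f(t_n + h/2, y_n + (h/2)·k2); k4 = f(t_n + h, y_n + h·k3); y_{n+1} = y_n + (h/6)·(k1 + 2k2 + 2k3 + k4).
t=0.000000, y=-0.100000:
  k1 = f(0.000000, -0.100000) = -0.774000
  k2 = f(0.120000, -0.192880) = -0.805251
  k3 = f(0.120000, -0.196630) = -0.809526
  k4 = f(0.240000, -0.294286) = -0.854661
  y ← -0.100000 + (0.24/6)·(k1 + 2k2 + 2k3 + k4) = -0.294329
y(0.24) ≈ -0.2943

-0.2943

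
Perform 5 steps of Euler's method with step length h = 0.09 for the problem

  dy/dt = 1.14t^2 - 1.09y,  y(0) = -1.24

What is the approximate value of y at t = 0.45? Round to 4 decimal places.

Euler: y_{n+1} = y_n + h·f(t_n, y_n).
t=0.000000, y=-1.240000: f=1.351600 → y ← -1.240000 + 0.09·1.351600 = -1.118356
t=0.090000, y=-1.118356: f=1.228242 → y ← -1.118356 + 0.09·1.228242 = -1.007814
t=0.180000, y=-1.007814: f=1.135453 → y ← -1.007814 + 0.09·1.135453 = -0.905623
t=0.270000, y=-0.905623: f=1.070236 → y ← -0.905623 + 0.09·1.070236 = -0.809302
t=0.360000, y=-0.809302: f=1.029883 → y ← -0.809302 + 0.09·1.029883 = -0.716613
y(0.45) ≈ -0.7166

-0.7166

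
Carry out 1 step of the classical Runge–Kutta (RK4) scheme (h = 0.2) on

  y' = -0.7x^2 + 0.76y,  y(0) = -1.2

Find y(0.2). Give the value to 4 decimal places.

RK4: k1 = f(x_n, y_n); k2 = f(x_n + h/2, y_n + (h/2)·k1); k3 = f(x_n + h/2, y_n + (h/2)·k2); k4 = f(x_n + h, y_n + h·k3); y_{n+1} = y_n + (h/6)·(k1 + 2k2 + 2k3 + k4).
x=0.000000, y=-1.200000:
  k1 = f(0.000000, -1.200000) = -0.912000
  k2 = f(0.100000, -1.291200) = -0.988312
  k3 = f(0.100000, -1.298831) = -0.994112
  k4 = f(0.200000, -1.398822) = -1.091105
  y ← -1.200000 + (0.2/6)·(k1 + 2k2 + 2k3 + k4) = -1.398932
y(0.2) ≈ -1.3989

-1.3989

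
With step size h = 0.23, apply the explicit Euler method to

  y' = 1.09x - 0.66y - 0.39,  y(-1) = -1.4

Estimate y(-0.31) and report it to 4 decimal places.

-1.5641

Euler: y_{n+1} = y_n + h·f(x_n, y_n).
x=-1.000000, y=-1.400000: f=-0.556000 → y ← -1.400000 + 0.23·(-0.556000) = -1.527880
x=-0.770000, y=-1.527880: f=-0.220899 → y ← -1.527880 + 0.23·(-0.220899) = -1.578687
x=-0.540000, y=-1.578687: f=0.063333 → y ← -1.578687 + 0.23·0.063333 = -1.564120
y(-0.31) ≈ -1.5641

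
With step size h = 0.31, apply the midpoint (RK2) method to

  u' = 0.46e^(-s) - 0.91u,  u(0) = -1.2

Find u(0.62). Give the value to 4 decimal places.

Midpoint: k1 = f(s_n, u_n); k2 = f(s_n + h/2, u_n + (h/2)·k1); u_{n+1} = u_n + h·k2.
s=0.000000, u=-1.200000:
  k1 = f(0.000000, -1.200000) = 1.552000
  k2 = f(0.155000, -0.959440) = 1.267041
  u ← -1.200000 + 0.31·1.267041 = -0.807217
s=0.310000, u=-0.807217:
  k1 = f(0.310000, -0.807217) = 1.071953
  k2 = f(0.465000, -0.641064) = 0.872311
  u ← -0.807217 + 0.31·0.872311 = -0.536801
u(0.62) ≈ -0.5368

-0.5368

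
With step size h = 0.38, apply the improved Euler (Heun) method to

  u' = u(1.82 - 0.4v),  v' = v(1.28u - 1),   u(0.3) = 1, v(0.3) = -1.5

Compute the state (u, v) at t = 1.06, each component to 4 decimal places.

6.4873, -6.2972

Heun on (u,v): k1 = f(t_n, state_n); k2 = f(t_n + h, state_n + h·k1); state_{n+1} = state_n + (h/2)·(k1 + k2).
0.300000: (1.000000, -1.500000)
  k1 = (2.420000, -0.420000)
  predictor → (1.919600, -1.659600)
  k2 = (4.767979, -2.418183)
  → (2.365716, -2.039255)
0.680000: (2.365716, -2.039255)
  k1 = (6.235322, -4.135846)
  predictor → (4.735139, -3.610876)
  k2 = (15.457152, -18.274564)
  → (6.487286, -6.297233)
(u(1.06), v(1.06)) ≈ (6.4873, -6.2972)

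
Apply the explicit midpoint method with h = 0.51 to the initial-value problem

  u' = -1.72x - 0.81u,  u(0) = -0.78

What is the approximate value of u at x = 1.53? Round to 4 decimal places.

-1.6606

Midpoint: k1 = f(x_n, u_n); k2 = f(x_n + h/2, u_n + (h/2)·k1); u_{n+1} = u_n + h·k2.
x=0.000000, u=-0.780000:
  k1 = f(0.000000, -0.780000) = 0.631800
  k2 = f(0.255000, -0.618891) = 0.062702
  u ← -0.780000 + 0.51·0.062702 = -0.748022
x=0.510000, u=-0.748022:
  k1 = f(0.510000, -0.748022) = -0.271302
  k2 = f(0.765000, -0.817204) = -0.653865
  u ← -0.748022 + 0.51·(-0.653865) = -1.081493
x=1.020000, u=-1.081493:
  k1 = f(1.020000, -1.081493) = -0.878391
  k2 = f(1.275000, -1.305483) = -1.135559
  u ← -1.081493 + 0.51·(-1.135559) = -1.660628
u(1.53) ≈ -1.6606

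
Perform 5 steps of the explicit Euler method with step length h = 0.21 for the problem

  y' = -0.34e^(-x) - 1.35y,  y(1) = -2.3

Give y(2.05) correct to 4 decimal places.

-0.4793

Euler: y_{n+1} = y_n + h·f(x_n, y_n).
x=1.000000, y=-2.300000: f=2.979921 → y ← -2.300000 + 0.21·2.979921 = -1.674217
x=1.210000, y=-1.674217: f=2.158805 → y ← -1.674217 + 0.21·2.158805 = -1.220867
x=1.420000, y=-1.220867: f=1.565988 → y ← -1.220867 + 0.21·1.565988 = -0.892010
x=1.630000, y=-0.892010: f=1.137597 → y ← -0.892010 + 0.21·1.137597 = -0.653114
x=1.840000, y=-0.653114: f=0.827707 → y ← -0.653114 + 0.21·0.827707 = -0.479296
y(2.05) ≈ -0.4793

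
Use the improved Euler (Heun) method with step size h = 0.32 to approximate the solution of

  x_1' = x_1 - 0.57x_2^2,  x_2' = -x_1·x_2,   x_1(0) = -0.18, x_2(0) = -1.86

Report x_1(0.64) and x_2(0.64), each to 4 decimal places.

-2.7352, -3.5691

Heun on (x_1,x_2): k1 = f(x_n, state_n); k2 = f(x_n + h, state_n + h·k1); state_{n+1} = state_n + (h/2)·(k1 + k2).
0.000000: (-0.180000, -1.860000)
  k1 = (-2.151972, -0.334800)
  predictor → (-0.868631, -1.967136)
  k2 = (-3.074317, -1.708715)
  → (-1.016206, -2.186962)
0.320000: (-1.016206, -2.186962)
  k1 = (-3.742405, -2.222405)
  predictor → (-2.213776, -2.898132)
  k2 = (-7.001302, -6.415814)
  → (-2.735199, -3.569078)
(x_1(0.64), x_2(0.64)) ≈ (-2.7352, -3.5691)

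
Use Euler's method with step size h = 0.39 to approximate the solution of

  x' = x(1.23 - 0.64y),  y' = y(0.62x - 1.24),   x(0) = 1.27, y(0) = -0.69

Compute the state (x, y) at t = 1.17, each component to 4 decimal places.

5.5276, -0.7788

Euler on (x,y): x_{n+1} = x_n + h·x', y_{n+1} = y_n + h·y'.
0.000000: (1.270000, -0.690000); f=(2.122932, 0.312294) → (2.097943, -0.568205)
0.390000: (2.097943, -0.568205); f=(3.343391, -0.034504) → (3.401866, -0.581662)
0.780000: (3.401866, -0.581662); f=(5.450686, -0.505555) → (5.527633, -0.778829)
(x(1.17), y(1.17)) ≈ (5.5276, -0.7788)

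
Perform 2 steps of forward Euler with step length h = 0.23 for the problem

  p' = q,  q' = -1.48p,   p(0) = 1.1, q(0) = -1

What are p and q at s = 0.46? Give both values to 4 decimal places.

Euler on (p,q): p_{n+1} = p_n + h·p', q_{n+1} = q_n + h·q'.
0.000000: (1.100000, -1.000000); f=(-1.000000, -1.628000) → (0.870000, -1.374440)
0.230000: (0.870000, -1.374440); f=(-1.374440, -1.287600) → (0.553879, -1.670588)
(p(0.46), q(0.46)) ≈ (0.5539, -1.6706)

0.5539, -1.6706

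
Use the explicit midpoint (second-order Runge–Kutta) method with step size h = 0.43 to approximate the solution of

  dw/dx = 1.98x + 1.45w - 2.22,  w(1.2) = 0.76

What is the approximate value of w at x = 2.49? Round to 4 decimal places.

8.0586

Midpoint: k1 = f(x_n, w_n); k2 = f(x_n + h/2, w_n + (h/2)·k1); w_{n+1} = w_n + h·k2.
x=1.200000, w=0.760000:
  k1 = f(1.200000, 0.760000) = 1.258000
  k2 = f(1.415000, 1.030470) = 2.075881
  w ← 0.760000 + 0.43·2.075881 = 1.652629
x=1.630000, w=1.652629:
  k1 = f(1.630000, 1.652629) = 3.403712
  k2 = f(1.845000, 2.384427) = 4.890519
  w ← 1.652629 + 0.43·4.890519 = 3.755552
x=2.060000, w=3.755552:
  k1 = f(2.060000, 3.755552) = 7.304351
  k2 = f(2.275000, 5.325988) = 10.007182
  w ← 3.755552 + 0.43·10.007182 = 8.058641
w(2.49) ≈ 8.0586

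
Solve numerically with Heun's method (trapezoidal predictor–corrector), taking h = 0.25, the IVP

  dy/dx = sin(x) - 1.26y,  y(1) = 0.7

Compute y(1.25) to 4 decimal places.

0.7049

Heun: k1 = f(x_n, y_n); k2 = f(x_n + h, y_n + h·k1); y_{n+1} = y_n + (h/2)·(k1 + k2).
x=1.000000, y=0.700000:
  k1 = f(1.000000, 0.700000) = -0.040529
  k2 = f(1.250000, 0.689868) = 0.079751
  y ← 0.700000 + (0.25/2)·(-0.040529 + 0.079751) = 0.704903
y(1.25) ≈ 0.7049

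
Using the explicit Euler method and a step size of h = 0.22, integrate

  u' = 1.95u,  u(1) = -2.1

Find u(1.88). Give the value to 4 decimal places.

-8.7569

Euler: u_{n+1} = u_n + h·f(s_n, u_n).
s=1.000000, u=-2.100000: f=-4.095000 → u ← -2.100000 + 0.22·(-4.095000) = -3.000900
s=1.220000, u=-3.000900: f=-5.851755 → u ← -3.000900 + 0.22·(-5.851755) = -4.288286
s=1.440000, u=-4.288286: f=-8.362158 → u ← -4.288286 + 0.22·(-8.362158) = -6.127961
s=1.660000, u=-6.127961: f=-11.949524 → u ← -6.127961 + 0.22·(-11.949524) = -8.756856
u(1.88) ≈ -8.7569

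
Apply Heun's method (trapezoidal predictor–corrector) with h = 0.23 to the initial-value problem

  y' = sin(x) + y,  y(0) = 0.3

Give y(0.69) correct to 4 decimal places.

0.8771

Heun: k1 = f(x_n, y_n); k2 = f(x_n + h, y_n + h·k1); y_{n+1} = y_n + (h/2)·(k1 + k2).
x=0.000000, y=0.300000:
  k1 = f(0.000000, 0.300000) = 0.300000
  k2 = f(0.230000, 0.369000) = 0.596978
  y ← 0.300000 + (0.23/2)·(0.300000 + 0.596978) = 0.403152
x=0.230000, y=0.403152:
  k1 = f(0.230000, 0.403152) = 0.631130
  k2 = f(0.460000, 0.548312) = 0.992260
  y ← 0.403152 + (0.23/2)·(0.631130 + 0.992260) = 0.589842
x=0.460000, y=0.589842:
  k1 = f(0.460000, 0.589842) = 1.033790
  k2 = f(0.690000, 0.827614) = 1.464151
  y ← 0.589842 + (0.23/2)·(1.033790 + 1.464151) = 0.877106
y(0.69) ≈ 0.8771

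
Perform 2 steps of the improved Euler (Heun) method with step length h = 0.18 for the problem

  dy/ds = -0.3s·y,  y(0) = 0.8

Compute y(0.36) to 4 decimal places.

0.7846

Heun: k1 = f(s_n, y_n); k2 = f(s_n + h, y_n + h·k1); y_{n+1} = y_n + (h/2)·(k1 + k2).
s=0.000000, y=0.800000:
  k1 = f(0.000000, 0.800000) = 0.000000
  k2 = f(0.180000, 0.800000) = -0.043200
  y ← 0.800000 + (0.18/2)·(0.000000 + (-0.043200)) = 0.796112
s=0.180000, y=0.796112:
  k1 = f(0.180000, 0.796112) = -0.042990
  k2 = f(0.360000, 0.788374) = -0.085144
  y ← 0.796112 + (0.18/2)·(-0.042990 + (-0.085144)) = 0.784580
y(0.36) ≈ 0.7846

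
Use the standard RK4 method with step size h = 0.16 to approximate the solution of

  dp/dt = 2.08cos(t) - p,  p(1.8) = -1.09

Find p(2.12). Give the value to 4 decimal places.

RK4: k1 = f(t_n, p_n); k2 = f(t_n + h/2, p_n + (h/2)·k1); k3 = f(t_n + h/2, p_n + (h/2)·k2); k4 = f(t_n + h, p_n + h·k3); p_{n+1} = p_n + (h/6)·(k1 + 2k2 + 2k3 + k4).
t=1.800000, p=-1.090000:
  k1 = f(1.800000, -1.090000) = 0.617420
  k2 = f(1.880000, -1.040606) = 0.407662
  k3 = f(1.880000, -1.057387) = 0.424443
  k4 = f(1.960000, -1.022089) = 0.232830
  p ← -1.090000 + (0.16/6)·(k1 + 2k2 + 2k3 + k4) = -1.022948
t=1.960000, p=-1.022948:
  k1 = f(1.960000, -1.022948) = 0.233688
  k2 = f(2.040000, -1.004253) = 0.063726
  k3 = f(2.040000, -1.017850) = 0.077323
  k4 = f(2.120000, -1.010576) = -0.075201
  p ← -1.022948 + (0.16/6)·(k1 + 2k2 + 2k3 + k4) = -1.011199
p(2.12) ≈ -1.0112

-1.0112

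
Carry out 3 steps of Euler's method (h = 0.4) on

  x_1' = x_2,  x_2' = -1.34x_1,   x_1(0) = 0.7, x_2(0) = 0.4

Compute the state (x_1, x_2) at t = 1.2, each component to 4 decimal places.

0.6955, -0.9024

Euler on (x_1,x_2): x_1_{n+1} = x_1_n + h·x_1', x_2_{n+1} = x_2_n + h·x_2'.
0.000000: (0.700000, 0.400000); f=(0.400000, -0.938000) → (0.860000, 0.024800)
0.400000: (0.860000, 0.024800); f=(0.024800, -1.152400) → (0.869920, -0.436160)
0.800000: (0.869920, -0.436160); f=(-0.436160, -1.165693) → (0.695456, -0.902437)
(x_1(1.2), x_2(1.2)) ≈ (0.6955, -0.9024)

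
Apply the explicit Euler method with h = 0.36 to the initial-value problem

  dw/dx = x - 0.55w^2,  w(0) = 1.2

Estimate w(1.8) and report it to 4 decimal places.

1.4236

Euler: w_{n+1} = w_n + h·f(x_n, w_n).
x=0.000000, w=1.200000: f=-0.792000 → w ← 1.200000 + 0.36·(-0.792000) = 0.914880
x=0.360000, w=0.914880: f=-0.100353 → w ← 0.914880 + 0.36·(-0.100353) = 0.878753
x=0.720000, w=0.878753: f=0.295286 → w ← 0.878753 + 0.36·0.295286 = 0.985056
x=1.080000, w=0.985056: f=0.546316 → w ← 0.985056 + 0.36·0.546316 = 1.181730
x=1.440000, w=1.181730: f=0.671933 → w ← 1.181730 + 0.36·0.671933 = 1.423626
w(1.8) ≈ 1.4236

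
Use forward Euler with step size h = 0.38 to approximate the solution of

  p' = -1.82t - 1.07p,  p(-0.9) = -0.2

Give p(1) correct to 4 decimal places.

Euler: p_{n+1} = p_n + h·f(t_n, p_n).
t=-0.900000, p=-0.200000: f=1.852000 → p ← -0.200000 + 0.38·1.852000 = 0.503760
t=-0.520000, p=0.503760: f=0.407377 → p ← 0.503760 + 0.38·0.407377 = 0.658563
t=-0.140000, p=0.658563: f=-0.449863 → p ← 0.658563 + 0.38·(-0.449863) = 0.487615
t=0.240000, p=0.487615: f=-0.958548 → p ← 0.487615 + 0.38·(-0.958548) = 0.123367
t=0.620000, p=0.123367: f=-1.260403 → p ← 0.123367 + 0.38·(-1.260403) = -0.355586
p(1) ≈ -0.3556

-0.3556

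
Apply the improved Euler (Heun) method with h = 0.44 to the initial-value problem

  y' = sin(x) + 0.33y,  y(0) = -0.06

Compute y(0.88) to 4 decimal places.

0.3050

Heun: k1 = f(x_n, y_n); k2 = f(x_n + h, y_n + h·k1); y_{n+1} = y_n + (h/2)·(k1 + k2).
x=0.000000, y=-0.060000:
  k1 = f(0.000000, -0.060000) = -0.019800
  k2 = f(0.440000, -0.068712) = 0.403265
  y ← -0.060000 + (0.44/2)·(-0.019800 + 0.403265) = 0.024362
x=0.440000, y=0.024362:
  k1 = f(0.440000, 0.024362) = 0.433979
  k2 = f(0.880000, 0.215313) = 0.841792
  y ← 0.024362 + (0.44/2)·(0.433979 + 0.841792) = 0.305032
y(0.88) ≈ 0.3050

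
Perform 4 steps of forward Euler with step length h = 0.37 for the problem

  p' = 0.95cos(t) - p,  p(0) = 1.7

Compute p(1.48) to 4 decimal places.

Euler: p_{n+1} = p_n + h·f(t_n, p_n).
t=0.000000, p=1.700000: f=-0.750000 → p ← 1.700000 + 0.37·(-0.750000) = 1.422500
t=0.370000, p=1.422500: f=-0.536789 → p ← 1.422500 + 0.37·(-0.536789) = 1.223888
t=0.740000, p=1.223888: f=-0.522343 → p ← 1.223888 + 0.37·(-0.522343) = 1.030621
t=1.110000, p=1.030621: f=-0.608193 → p ← 1.030621 + 0.37·(-0.608193) = 0.805590
p(1.48) ≈ 0.8056

0.8056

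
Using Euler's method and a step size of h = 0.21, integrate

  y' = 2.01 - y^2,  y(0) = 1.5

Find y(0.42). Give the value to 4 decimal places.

1.4304

Euler: y_{n+1} = y_n + h·f(t_n, y_n).
t=0.000000, y=1.500000: f=-0.240000 → y ← 1.500000 + 0.21·(-0.240000) = 1.449600
t=0.210000, y=1.449600: f=-0.091340 → y ← 1.449600 + 0.21·(-0.091340) = 1.430419
y(0.42) ≈ 1.4304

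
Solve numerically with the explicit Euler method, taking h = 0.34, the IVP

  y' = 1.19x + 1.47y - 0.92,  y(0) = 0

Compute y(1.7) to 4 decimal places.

-1.8714

Euler: y_{n+1} = y_n + h·f(x_n, y_n).
x=0.000000, y=0.000000: f=-0.920000 → y ← 0.000000 + 0.34·(-0.920000) = -0.312800
x=0.340000, y=-0.312800: f=-0.975216 → y ← -0.312800 + 0.34·(-0.975216) = -0.644373
x=0.680000, y=-0.644373: f=-1.058029 → y ← -0.644373 + 0.34·(-1.058029) = -1.004103
x=1.020000, y=-1.004103: f=-1.182232 → y ← -1.004103 + 0.34·(-1.182232) = -1.406062
x=1.360000, y=-1.406062: f=-1.368511 → y ← -1.406062 + 0.34·(-1.368511) = -1.871356
y(1.7) ≈ -1.8714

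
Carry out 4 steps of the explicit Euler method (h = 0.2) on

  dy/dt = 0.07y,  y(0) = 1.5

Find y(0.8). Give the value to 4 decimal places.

1.5858

Euler: y_{n+1} = y_n + h·f(t_n, y_n).
t=0.000000, y=1.500000: f=0.105000 → y ← 1.500000 + 0.2·0.105000 = 1.521000
t=0.200000, y=1.521000: f=0.106470 → y ← 1.521000 + 0.2·0.106470 = 1.542294
t=0.400000, y=1.542294: f=0.107961 → y ← 1.542294 + 0.2·0.107961 = 1.563886
t=0.600000, y=1.563886: f=0.109472 → y ← 1.563886 + 0.2·0.109472 = 1.585781
y(0.8) ≈ 1.5858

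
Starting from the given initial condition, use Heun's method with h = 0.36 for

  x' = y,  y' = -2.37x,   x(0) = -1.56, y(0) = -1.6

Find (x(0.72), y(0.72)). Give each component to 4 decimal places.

-1.6136, 1.5983

Heun on (x,y): k1 = f(t_n, state_n); k2 = f(t_n + h, state_n + h·k1); state_{n+1} = state_n + (h/2)·(k1 + k2).
0.000000: (-1.560000, -1.600000)
  k1 = (-1.600000, 3.697200)
  predictor → (-2.136000, -0.269008)
  k2 = (-0.269008, 5.062320)
  → (-1.896421, -0.023286)
0.360000: (-1.896421, -0.023286)
  k1 = (-0.023286, 4.494519)
  predictor → (-1.904805, 1.594740)
  k2 = (1.594740, 4.514387)
  → (-1.613560, 1.598317)
(x(0.72), y(0.72)) ≈ (-1.6136, 1.5983)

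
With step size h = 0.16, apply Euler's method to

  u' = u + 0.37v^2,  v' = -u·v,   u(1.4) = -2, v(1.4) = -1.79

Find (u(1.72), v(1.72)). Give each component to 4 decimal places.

-2.1407, -3.1682

Euler on (u,v): u_{n+1} = u_n + h·u', v_{n+1} = v_n + h·v'.
1.400000: (-2.000000, -1.790000); f=(-0.814483, -3.580000) → (-2.130317, -2.362800)
1.560000: (-2.130317, -2.362800); f=(-0.064672, -5.033514) → (-2.140665, -3.168162)
(u(1.72), v(1.72)) ≈ (-2.1407, -3.1682)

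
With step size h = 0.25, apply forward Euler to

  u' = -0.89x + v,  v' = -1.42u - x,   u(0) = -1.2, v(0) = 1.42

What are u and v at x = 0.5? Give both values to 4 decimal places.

-0.4391, 2.0835

Euler on (u,v): u_{n+1} = u_n + h·u', v_{n+1} = v_n + h·v'.
0.000000: (-1.200000, 1.420000); f=(1.420000, 1.704000) → (-0.845000, 1.846000)
0.250000: (-0.845000, 1.846000); f=(1.623500, 0.949900) → (-0.439125, 2.083475)
(u(0.5), v(0.5)) ≈ (-0.4391, 2.0835)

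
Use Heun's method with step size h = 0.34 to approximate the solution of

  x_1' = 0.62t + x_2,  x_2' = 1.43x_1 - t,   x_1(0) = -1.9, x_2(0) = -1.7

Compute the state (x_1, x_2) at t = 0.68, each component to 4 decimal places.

-3.6857, -4.4751

Heun on (x_1,x_2): k1 = f(t_n, state_n); k2 = f(t_n + h, state_n + h·k1); state_{n+1} = state_n + (h/2)·(k1 + k2).
0.000000: (-1.900000, -1.700000)
  k1 = (-1.700000, -2.717000)
  predictor → (-2.478000, -2.623780)
  k2 = (-2.412980, -3.883540)
  → (-2.599207, -2.822092)
0.340000: (-2.599207, -2.822092)
  k1 = (-2.611292, -4.056865)
  predictor → (-3.487046, -4.201426)
  k2 = (-3.779826, -5.666476)
  → (-3.685697, -4.475060)
(x_1(0.68), x_2(0.68)) ≈ (-3.6857, -4.4751)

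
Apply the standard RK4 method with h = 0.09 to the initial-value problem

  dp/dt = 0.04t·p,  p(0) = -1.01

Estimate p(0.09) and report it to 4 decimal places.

RK4: k1 = f(t_n, p_n); k2 = f(t_n + h/2, p_n + (h/2)·k1); k3 = f(t_n + h/2, p_n + (h/2)·k2); k4 = f(t_n + h, p_n + h·k3); p_{n+1} = p_n + (h/6)·(k1 + 2k2 + 2k3 + k4).
t=0.000000, p=-1.010000:
  k1 = f(0.000000, -1.010000) = 0.000000
  k2 = f(0.045000, -1.010000) = -0.001818
  k3 = f(0.045000, -1.010082) = -0.001818
  k4 = f(0.090000, -1.010164) = -0.003637
  p ← -1.010000 + (0.09/6)·(k1 + 2k2 + 2k3 + k4) = -1.010164
p(0.09) ≈ -1.0102

-1.0102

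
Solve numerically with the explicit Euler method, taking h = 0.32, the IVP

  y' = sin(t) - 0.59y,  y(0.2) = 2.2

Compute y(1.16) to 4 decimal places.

Euler: y_{n+1} = y_n + h·f(t_n, y_n).
t=0.200000, y=2.200000: f=-1.099331 → y ← 2.200000 + 0.32·(-1.099331) = 1.848214
t=0.520000, y=1.848214: f=-0.593566 → y ← 1.848214 + 0.32·(-0.593566) = 1.658273
t=0.840000, y=1.658273: f=-0.233738 → y ← 1.658273 + 0.32·(-0.233738) = 1.583477
y(1.16) ≈ 1.5835

1.5835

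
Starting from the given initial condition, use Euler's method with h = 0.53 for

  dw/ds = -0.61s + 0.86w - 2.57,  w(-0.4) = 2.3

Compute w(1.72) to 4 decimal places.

Euler: w_{n+1} = w_n + h·f(s_n, w_n).
s=-0.400000, w=2.300000: f=-0.348000 → w ← 2.300000 + 0.53·(-0.348000) = 2.115560
s=0.130000, w=2.115560: f=-0.829918 → w ← 2.115560 + 0.53·(-0.829918) = 1.675703
s=0.660000, w=1.675703: f=-1.531495 → w ← 1.675703 + 0.53·(-1.531495) = 0.864011
s=1.190000, w=0.864011: f=-2.552851 → w ← 0.864011 + 0.53·(-2.552851) = -0.489000
w(1.72) ≈ -0.4890

-0.4890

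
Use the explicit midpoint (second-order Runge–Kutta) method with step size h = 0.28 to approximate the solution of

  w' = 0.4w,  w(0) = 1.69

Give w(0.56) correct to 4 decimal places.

2.1134

Midpoint: k1 = f(x_n, w_n); k2 = f(x_n + h/2, w_n + (h/2)·k1); w_{n+1} = w_n + h·k2.
x=0.000000, w=1.690000:
  k1 = f(0.000000, 1.690000) = 0.676000
  k2 = f(0.140000, 1.784640) = 0.713856
  w ← 1.690000 + 0.28·0.713856 = 1.889880
x=0.280000, w=1.889880:
  k1 = f(0.280000, 1.889880) = 0.755952
  k2 = f(0.420000, 1.995713) = 0.798285
  w ← 1.889880 + 0.28·0.798285 = 2.113400
w(0.56) ≈ 2.1134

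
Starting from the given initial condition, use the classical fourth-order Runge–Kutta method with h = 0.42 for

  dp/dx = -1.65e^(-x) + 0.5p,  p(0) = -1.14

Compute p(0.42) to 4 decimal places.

RK4: k1 = f(x_n, p_n); k2 = f(x_n + h/2, p_n + (h/2)·k1); k3 = f(x_n + h/2, p_n + (h/2)·k2); k4 = f(x_n + h, p_n + h·k3); p_{n+1} = p_n + (h/6)·(k1 + 2k2 + 2k3 + k4).
x=0.000000, p=-1.140000:
  k1 = f(0.000000, -1.140000) = -2.220000
  k2 = f(0.210000, -1.606200) = -2.140564
  k3 = f(0.210000, -1.589518) = -2.132223
  k4 = f(0.420000, -2.035534) = -2.101894
  p ← -1.140000 + (0.42/6)·(k1 + 2k2 + 2k3 + k4) = -2.040723
p(0.42) ≈ -2.0407

-2.0407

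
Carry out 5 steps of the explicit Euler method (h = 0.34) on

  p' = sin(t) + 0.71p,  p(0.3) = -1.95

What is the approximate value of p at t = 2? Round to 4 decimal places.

Euler: p_{n+1} = p_n + h·f(t_n, p_n).
t=0.300000, p=-1.950000: f=-1.088980 → p ← -1.950000 + 0.34·(-1.088980) = -2.320253
t=0.640000, p=-2.320253: f=-1.050184 → p ← -2.320253 + 0.34·(-1.050184) = -2.677316
t=0.980000, p=-2.677316: f=-1.070397 → p ← -2.677316 + 0.34·(-1.070397) = -3.041251
t=1.320000, p=-3.041251: f=-1.190573 → p ← -3.041251 + 0.34·(-1.190573) = -3.446045
t=1.660000, p=-3.446045: f=-1.450668 → p ← -3.446045 + 0.34·(-1.450668) = -3.939273
p(2) ≈ -3.9393

-3.9393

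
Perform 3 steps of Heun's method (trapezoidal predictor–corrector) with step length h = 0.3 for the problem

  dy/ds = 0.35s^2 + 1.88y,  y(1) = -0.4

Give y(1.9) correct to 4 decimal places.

-0.6686

Heun: k1 = f(s_n, y_n); k2 = f(s_n + h, y_n + h·k1); y_{n+1} = y_n + (h/2)·(k1 + k2).
s=1.000000, y=-0.400000:
  k1 = f(1.000000, -0.400000) = -0.402000
  k2 = f(1.300000, -0.520600) = -0.387228
  y ← -0.400000 + (0.3/2)·(-0.402000 + (-0.387228)) = -0.518384
s=1.300000, y=-0.518384:
  k1 = f(1.300000, -0.518384) = -0.383062
  k2 = f(1.600000, -0.633303) = -0.294609
  y ← -0.518384 + (0.3/2)·(-0.383062 + (-0.294609)) = -0.620035
s=1.600000, y=-0.620035:
  k1 = f(1.600000, -0.620035) = -0.269666
  k2 = f(1.900000, -0.700935) = -0.054257
  y ← -0.620035 + (0.3/2)·(-0.269666 + (-0.054257)) = -0.668623
y(1.9) ≈ -0.6686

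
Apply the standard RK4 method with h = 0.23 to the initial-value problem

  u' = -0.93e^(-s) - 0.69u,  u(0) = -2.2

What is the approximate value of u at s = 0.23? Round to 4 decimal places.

-2.0533

RK4: k1 = f(s_n, u_n); k2 = f(s_n + h/2, u_n + (h/2)·k1); k3 = f(s_n + h/2, u_n + (h/2)·k2); k4 = f(s_n + h, u_n + h·k3); u_{n+1} = u_n + (h/6)·(k1 + 2k2 + 2k3 + k4).
s=0.000000, u=-2.200000:
  k1 = f(0.000000, -2.200000) = 0.588000
  k2 = f(0.115000, -2.132380) = 0.642372
  k3 = f(0.115000, -2.126127) = 0.638057
  k4 = f(0.230000, -2.053247) = 0.677824
  u ← -2.200000 + (0.23/6)·(k1 + 2k2 + 2k3 + k4) = -2.053311
u(0.23) ≈ -2.0533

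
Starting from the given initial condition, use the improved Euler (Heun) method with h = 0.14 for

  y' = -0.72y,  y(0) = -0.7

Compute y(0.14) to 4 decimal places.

Heun: k1 = f(t_n, y_n); k2 = f(t_n + h, y_n + h·k1); y_{n+1} = y_n + (h/2)·(k1 + k2).
t=0.000000, y=-0.700000:
  k1 = f(0.000000, -0.700000) = 0.504000
  k2 = f(0.140000, -0.629440) = 0.453197
  y ← -0.700000 + (0.14/2)·(0.504000 + 0.453197) = -0.632996
y(0.14) ≈ -0.6330

-0.6330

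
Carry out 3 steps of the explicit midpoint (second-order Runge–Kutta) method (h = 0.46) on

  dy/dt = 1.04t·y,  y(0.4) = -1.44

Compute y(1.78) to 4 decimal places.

-6.1638

Midpoint: k1 = f(t_n, y_n); k2 = f(t_n + h/2, y_n + (h/2)·k1); y_{n+1} = y_n + h·k2.
t=0.400000, y=-1.440000:
  k1 = f(0.400000, -1.440000) = -0.599040
  k2 = f(0.630000, -1.577779) = -1.033761
  y ← -1.440000 + 0.46·(-1.033761) = -1.915530
t=0.860000, y=-1.915530:
  k1 = f(0.860000, -1.915530) = -1.713250
  k2 = f(1.090000, -2.309578) = -2.618137
  y ← -1.915530 + 0.46·(-2.618137) = -3.119873
t=1.320000, y=-3.119873:
  k1 = f(1.320000, -3.119873) = -4.282962
  k2 = f(1.550000, -4.104954) = -6.617186
  y ← -3.119873 + 0.46·(-6.617186) = -6.163779
y(1.78) ≈ -6.1638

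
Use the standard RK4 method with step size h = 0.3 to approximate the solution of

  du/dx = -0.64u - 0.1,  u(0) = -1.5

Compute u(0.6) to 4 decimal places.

-1.0715

RK4: k1 = f(x_n, u_n); k2 = f(x_n + h/2, u_n + (h/2)·k1); k3 = f(x_n + h/2, u_n + (h/2)·k2); k4 = f(x_n + h, u_n + h·k3); u_{n+1} = u_n + (h/6)·(k1 + 2k2 + 2k3 + k4).
x=0.000000, u=-1.500000:
  k1 = f(0.000000, -1.500000) = 0.860000
  k2 = f(0.150000, -1.371000) = 0.777440
  k3 = f(0.150000, -1.383384) = 0.785366
  k4 = f(0.300000, -1.264390) = 0.709210
  u ← -1.500000 + (0.3/6)·(k1 + 2k2 + 2k3 + k4) = -1.265259
x=0.300000, u=-1.265259:
  k1 = f(0.300000, -1.265259) = 0.709766
  k2 = f(0.450000, -1.158794) = 0.641628
  k3 = f(0.450000, -1.169015) = 0.648169
  k4 = f(0.600000, -1.070808) = 0.585317
  u ← -1.265259 + (0.3/6)·(k1 + 2k2 + 2k3 + k4) = -1.071525
u(0.6) ≈ -1.0715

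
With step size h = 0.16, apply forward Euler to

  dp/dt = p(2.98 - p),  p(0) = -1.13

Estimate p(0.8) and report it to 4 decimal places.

-71.5198

Euler: p_{n+1} = p_n + h·f(t_n, p_n).
t=0.000000, p=-1.130000: f=-4.644300 → p ← -1.130000 + 0.16·(-4.644300) = -1.873088
t=0.160000, p=-1.873088: f=-9.090261 → p ← -1.873088 + 0.16·(-9.090261) = -3.327530
t=0.320000, p=-3.327530: f=-20.988493 → p ← -3.327530 + 0.16·(-20.988493) = -6.685689
t=0.480000, p=-6.685689: f=-64.621784 → p ← -6.685689 + 0.16·(-64.621784) = -17.025174
t=0.640000, p=-17.025174: f=-340.591570 → p ← -17.025174 + 0.16·(-340.591570) = -71.519825
p(0.8) ≈ -71.5198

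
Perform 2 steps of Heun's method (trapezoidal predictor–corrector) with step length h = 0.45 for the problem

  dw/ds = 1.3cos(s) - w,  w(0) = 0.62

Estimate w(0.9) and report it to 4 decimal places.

Heun: k1 = f(s_n, w_n); k2 = f(s_n + h, w_n + h·k1); w_{n+1} = w_n + (h/2)·(k1 + k2).
s=0.000000, w=0.620000:
  k1 = f(0.000000, 0.620000) = 0.680000
  k2 = f(0.450000, 0.926000) = 0.244581
  w ← 0.620000 + (0.45/2)·(0.680000 + 0.244581) = 0.828031
s=0.450000, w=0.828031:
  k1 = f(0.450000, 0.828031) = 0.342550
  k2 = f(0.900000, 0.982178) = -0.174086
  w ← 0.828031 + (0.45/2)·(0.342550 + (-0.174086)) = 0.865935
w(0.9) ≈ 0.8659

0.8659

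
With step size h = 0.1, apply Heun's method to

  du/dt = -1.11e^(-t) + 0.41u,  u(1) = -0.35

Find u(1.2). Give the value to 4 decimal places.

-0.4572

Heun: k1 = f(t_n, u_n); k2 = f(t_n + h, u_n + h·k1); u_{n+1} = u_n + (h/2)·(k1 + k2).
t=1.000000, u=-0.350000:
  k1 = f(1.000000, -0.350000) = -0.551846
  k2 = f(1.100000, -0.405185) = -0.535613
  u ← -0.350000 + (0.1/2)·(-0.551846 + (-0.535613)) = -0.404373
t=1.100000, u=-0.404373:
  k1 = f(1.100000, -0.404373) = -0.535280
  k2 = f(1.200000, -0.457901) = -0.522065
  u ← -0.404373 + (0.1/2)·(-0.535280 + (-0.522065)) = -0.457240
u(1.2) ≈ -0.4572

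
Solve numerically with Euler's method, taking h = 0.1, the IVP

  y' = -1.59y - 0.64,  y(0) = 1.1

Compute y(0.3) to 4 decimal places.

Euler: y_{n+1} = y_n + h·f(s_n, y_n).
s=0.000000, y=1.100000: f=-2.389000 → y ← 1.100000 + 0.1·(-2.389000) = 0.861100
s=0.100000, y=0.861100: f=-2.009149 → y ← 0.861100 + 0.1·(-2.009149) = 0.660185
s=0.200000, y=0.660185: f=-1.689694 → y ← 0.660185 + 0.1·(-1.689694) = 0.491216
y(0.3) ≈ 0.4912

0.4912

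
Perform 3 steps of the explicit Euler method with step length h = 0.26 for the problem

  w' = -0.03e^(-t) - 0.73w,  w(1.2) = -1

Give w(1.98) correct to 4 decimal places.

-0.5362

Euler: w_{n+1} = w_n + h·f(t_n, w_n).
t=1.200000, w=-1.000000: f=0.720964 → w ← -1.000000 + 0.26·0.720964 = -0.812549
t=1.460000, w=-0.812549: f=0.586194 → w ← -0.812549 + 0.26·0.586194 = -0.660139
t=1.720000, w=-0.660139: f=0.476529 → w ← -0.660139 + 0.26·0.476529 = -0.536241
w(1.98) ≈ -0.5362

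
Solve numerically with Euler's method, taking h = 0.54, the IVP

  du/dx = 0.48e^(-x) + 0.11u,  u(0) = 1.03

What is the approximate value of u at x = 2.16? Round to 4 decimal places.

1.9197

Euler: u_{n+1} = u_n + h·f(x_n, u_n).
x=0.000000, u=1.030000: f=0.593300 → u ← 1.030000 + 0.54·0.593300 = 1.350382
x=0.540000, u=1.350382: f=0.428261 → u ← 1.350382 + 0.54·0.428261 = 1.581643
x=1.080000, u=1.581643: f=0.336987 → u ← 1.581643 + 0.54·0.336987 = 1.763616
x=1.620000, u=1.763616: f=0.288989 → u ← 1.763616 + 0.54·0.288989 = 1.919670
u(2.16) ≈ 1.9197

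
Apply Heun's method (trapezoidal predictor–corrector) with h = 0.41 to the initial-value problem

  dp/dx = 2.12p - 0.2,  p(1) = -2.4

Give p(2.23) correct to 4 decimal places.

-28.2025

Heun: k1 = f(x_n, p_n); k2 = f(x_n + h, p_n + h·k1); p_{n+1} = p_n + (h/2)·(k1 + k2).
x=1.000000, p=-2.400000:
  k1 = f(1.000000, -2.400000) = -5.288000
  k2 = f(1.410000, -4.568080) = -9.884330
  p ← -2.400000 + (0.41/2)·(-5.288000 + (-9.884330)) = -5.510328
x=1.410000, p=-5.510328:
  k1 = f(1.410000, -5.510328) = -11.881894
  k2 = f(1.820000, -10.381904) = -22.209637
  p ← -5.510328 + (0.41/2)·(-11.881894 + (-22.209637)) = -12.499092
x=1.820000, p=-12.499092:
  k1 = f(1.820000, -12.499092) = -26.698074
  k2 = f(2.230000, -23.445302) = -49.904040
  p ← -12.499092 + (0.41/2)·(-26.698074 + (-49.904040)) = -28.202525
p(2.23) ≈ -28.2025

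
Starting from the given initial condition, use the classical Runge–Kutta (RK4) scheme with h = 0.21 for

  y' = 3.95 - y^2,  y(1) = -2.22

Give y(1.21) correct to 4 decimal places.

RK4: k1 = f(x_n, y_n); k2 = f(x_n + h/2, y_n + (h/2)·k1); k3 = f(x_n + h/2, y_n + (h/2)·k2); k4 = f(x_n + h, y_n + h·k3); y_{n+1} = y_n + (h/6)·(k1 + 2k2 + 2k3 + k4).
x=1.000000, y=-2.220000:
  k1 = f(1.000000, -2.220000) = -0.978400
  k2 = f(1.105000, -2.322732) = -1.445084
  k3 = f(1.105000, -2.371734) = -1.675121
  k4 = f(1.210000, -2.571775) = -2.664029
  y ← -2.220000 + (0.21/6)·(k1 + 2k2 + 2k3 + k4) = -2.565899
y(1.21) ≈ -2.5659

-2.5659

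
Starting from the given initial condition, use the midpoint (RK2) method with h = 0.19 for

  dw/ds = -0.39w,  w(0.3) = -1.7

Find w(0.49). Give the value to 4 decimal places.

-1.5787

Midpoint: k1 = f(s_n, w_n); k2 = f(s_n + h/2, w_n + (h/2)·k1); w_{n+1} = w_n + h·k2.
s=0.300000, w=-1.700000:
  k1 = f(0.300000, -1.700000) = 0.663000
  k2 = f(0.395000, -1.637015) = 0.638436
  w ← -1.700000 + 0.19·0.638436 = -1.578697
w(0.49) ≈ -1.5787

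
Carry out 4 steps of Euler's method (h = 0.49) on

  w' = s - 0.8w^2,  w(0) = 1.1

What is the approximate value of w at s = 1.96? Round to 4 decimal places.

Euler: w_{n+1} = w_n + h·f(s_n, w_n).
s=0.000000, w=1.100000: f=-0.968000 → w ← 1.100000 + 0.49·(-0.968000) = 0.625680
s=0.490000, w=0.625680: f=0.176820 → w ← 0.625680 + 0.49·0.176820 = 0.712322
s=0.980000, w=0.712322: f=0.574078 → w ← 0.712322 + 0.49·0.574078 = 0.993620
s=1.470000, w=0.993620: f=0.680175 → w ← 0.993620 + 0.49·0.680175 = 1.326906
w(1.96) ≈ 1.3269

1.3269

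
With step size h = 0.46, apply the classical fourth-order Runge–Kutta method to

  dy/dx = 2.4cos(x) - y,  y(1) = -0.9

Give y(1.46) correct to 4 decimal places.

-0.2902

RK4: k1 = f(x_n, y_n); k2 = f(x_n + h/2, y_n + (h/2)·k1); k3 = f(x_n + h/2, y_n + (h/2)·k2); k4 = f(x_n + h, y_n + h·k3); y_{n+1} = y_n + (h/6)·(k1 + 2k2 + 2k3 + k4).
x=1.000000, y=-0.900000:
  k1 = f(1.000000, -0.900000) = 2.196726
  k2 = f(1.230000, -0.394753) = 1.196924
  k3 = f(1.230000, -0.624708) = 1.426878
  k4 = f(1.460000, -0.243636) = 0.509004
  y ← -0.900000 + (0.46/6)·(k1 + 2k2 + 2k3 + k4) = -0.290244
y(1.46) ≈ -0.2902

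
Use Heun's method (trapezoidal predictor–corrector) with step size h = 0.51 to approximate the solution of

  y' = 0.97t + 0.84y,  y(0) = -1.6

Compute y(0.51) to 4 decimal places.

Heun: k1 = f(t_n, y_n); k2 = f(t_n + h, y_n + h·k1); y_{n+1} = y_n + (h/2)·(k1 + k2).
t=0.000000, y=-1.600000:
  k1 = f(0.000000, -1.600000) = -1.344000
  k2 = f(0.510000, -2.285440) = -1.425070
  y ← -1.600000 + (0.51/2)·(-1.344000 + (-1.425070)) = -2.306113
y(0.51) ≈ -2.3061

-2.3061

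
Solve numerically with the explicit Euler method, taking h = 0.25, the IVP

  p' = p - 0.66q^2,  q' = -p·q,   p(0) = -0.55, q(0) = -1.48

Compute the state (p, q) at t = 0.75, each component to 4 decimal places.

-2.9685, -3.0699

Euler on (p,q): p_{n+1} = p_n + h·p', q_{n+1} = q_n + h·q'.
0.000000: (-0.550000, -1.480000); f=(-1.995664, -0.814000) → (-1.048916, -1.683500)
0.250000: (-1.048916, -1.683500); f=(-2.919470, -1.765850) → (-1.778783, -2.124963)
0.500000: (-1.778783, -2.124963); f=(-4.758991, -3.779848) → (-2.968531, -3.069925)
(p(0.75), q(0.75)) ≈ (-2.9685, -3.0699)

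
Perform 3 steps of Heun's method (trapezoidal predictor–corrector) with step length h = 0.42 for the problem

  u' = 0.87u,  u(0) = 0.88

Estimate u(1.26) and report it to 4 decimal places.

Heun: k1 = f(t_n, u_n); k2 = f(t_n + h, u_n + h·k1); u_{n+1} = u_n + (h/2)·(k1 + k2).
t=0.000000, u=0.880000:
  k1 = f(0.000000, 0.880000) = 0.765600
  k2 = f(0.420000, 1.201552) = 1.045350
  u ← 0.880000 + (0.42/2)·(0.765600 + 1.045350) = 1.260300
t=0.420000, u=1.260300:
  k1 = f(0.420000, 1.260300) = 1.096461
  k2 = f(0.840000, 1.720813) = 1.497107
  u ← 1.260300 + (0.42/2)·(1.096461 + 1.497107) = 1.804949
t=0.840000, u=1.804949:
  k1 = f(0.840000, 1.804949) = 1.570305
  k2 = f(1.260000, 2.464477) = 2.144095
  u ← 1.804949 + (0.42/2)·(1.570305 + 2.144095) = 2.584973
u(1.26) ≈ 2.5850

2.5850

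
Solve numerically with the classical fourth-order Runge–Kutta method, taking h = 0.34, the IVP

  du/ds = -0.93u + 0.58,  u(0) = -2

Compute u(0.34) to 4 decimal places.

RK4: k1 = f(s_n, u_n); k2 = f(s_n + h/2, u_n + (h/2)·k1); k3 = f(s_n + h/2, u_n + (h/2)·k2); k4 = f(s_n + h, u_n + h·k3); u_{n+1} = u_n + (h/6)·(k1 + 2k2 + 2k3 + k4).
s=0.000000, u=-2.000000:
  k1 = f(0.000000, -2.000000) = 2.440000
  k2 = f(0.170000, -1.585200) = 2.054236
  k3 = f(0.170000, -1.650780) = 2.115225
  k4 = f(0.340000, -1.280823) = 1.771166
  u ← -2.000000 + (0.34/6)·(k1 + 2k2 + 2k3 + k4) = -1.288828
u(0.34) ≈ -1.2888

-1.2888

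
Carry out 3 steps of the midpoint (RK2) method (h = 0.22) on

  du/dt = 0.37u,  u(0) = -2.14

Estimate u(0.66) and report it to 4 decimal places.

-2.7312

Midpoint: k1 = f(t_n, u_n); k2 = f(t_n + h/2, u_n + (h/2)·k1); u_{n+1} = u_n + h·k2.
t=0.000000, u=-2.140000:
  k1 = f(0.000000, -2.140000) = -0.791800
  k2 = f(0.110000, -2.227098) = -0.824026
  u ← -2.140000 + 0.22·(-0.824026) = -2.321286
t=0.220000, u=-2.321286:
  k1 = f(0.220000, -2.321286) = -0.858876
  k2 = f(0.330000, -2.415762) = -0.893832
  u ← -2.321286 + 0.22·(-0.893832) = -2.517929
t=0.440000, u=-2.517929:
  k1 = f(0.440000, -2.517929) = -0.931634
  k2 = f(0.550000, -2.620409) = -0.969551
  u ← -2.517929 + 0.22·(-0.969551) = -2.731230
u(0.66) ≈ -2.7312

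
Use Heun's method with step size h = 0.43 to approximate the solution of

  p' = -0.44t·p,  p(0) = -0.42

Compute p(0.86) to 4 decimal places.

-0.3564

Heun: k1 = f(t_n, p_n); k2 = f(t_n + h, p_n + h·k1); p_{n+1} = p_n + (h/2)·(k1 + k2).
t=0.000000, p=-0.420000:
  k1 = f(0.000000, -0.420000) = 0.000000
  k2 = f(0.430000, -0.420000) = 0.079464
  p ← -0.420000 + (0.43/2)·(0.000000 + 0.079464) = -0.402915
t=0.430000, p=-0.402915:
  k1 = f(0.430000, -0.402915) = 0.076232
  k2 = f(0.860000, -0.370136) = 0.140059
  p ← -0.402915 + (0.43/2)·(0.076232 + 0.140059) = -0.356413
p(0.86) ≈ -0.3564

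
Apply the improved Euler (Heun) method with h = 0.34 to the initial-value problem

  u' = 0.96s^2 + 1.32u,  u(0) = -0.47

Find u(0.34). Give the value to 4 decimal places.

-0.7094

Heun: k1 = f(s_n, u_n); k2 = f(s_n + h, u_n + h·k1); u_{n+1} = u_n + (h/2)·(k1 + k2).
s=0.000000, u=-0.470000:
  k1 = f(0.000000, -0.470000) = -0.620400
  k2 = f(0.340000, -0.680936) = -0.787860
  u ← -0.470000 + (0.34/2)·(-0.620400 + (-0.787860)) = -0.709404
u(0.34) ≈ -0.7094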